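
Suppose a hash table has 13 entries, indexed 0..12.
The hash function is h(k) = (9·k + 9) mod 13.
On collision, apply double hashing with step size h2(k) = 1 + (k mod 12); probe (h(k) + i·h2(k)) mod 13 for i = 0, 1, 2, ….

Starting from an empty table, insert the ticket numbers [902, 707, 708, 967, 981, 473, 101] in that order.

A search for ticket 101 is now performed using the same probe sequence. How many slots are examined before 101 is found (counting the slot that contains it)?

Insert 902: h=2, slot 2 empty -> index 2.
Insert 707: h=2, h2=12, slot 2 occupied -> index 1.
Insert 708: h=11, slot 11 empty -> index 11.
Insert 967: h=2, h2=8, slot 2 occupied -> index 10.
Insert 981: h=11, h2=10, slot 11 occupied -> index 8.
Insert 473: h=2, h2=6, slots 2,8,1 occupied -> index 7.
Insert 101: h=8, h2=6, slots 8,1,7 occupied -> index 0.
Table: [101, 707, 902, ., ., ., ., 473, 981, ., 967, 708, .]
Lookup 101: h=8, h2=6, probe 8,1,7,0 → found at 0.

4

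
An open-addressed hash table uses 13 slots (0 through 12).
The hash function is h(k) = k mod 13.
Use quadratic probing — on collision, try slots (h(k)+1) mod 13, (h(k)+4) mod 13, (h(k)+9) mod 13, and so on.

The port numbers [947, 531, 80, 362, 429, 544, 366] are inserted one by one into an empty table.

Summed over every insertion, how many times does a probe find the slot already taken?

947: h=11 => slot 11
531: h=11, probe 11,12 => slot 12
80: h=2 => slot 2
362: h=11, probe 11,12,2,7 => slot 7
429: h=0 => slot 0
544: h=11, probe 11,12,2,7,1 => slot 1
366: h=2, probe 2,3 => slot 3
Table: [429, 544, 80, 366, ., ., ., 362, ., ., ., 947, 531]

9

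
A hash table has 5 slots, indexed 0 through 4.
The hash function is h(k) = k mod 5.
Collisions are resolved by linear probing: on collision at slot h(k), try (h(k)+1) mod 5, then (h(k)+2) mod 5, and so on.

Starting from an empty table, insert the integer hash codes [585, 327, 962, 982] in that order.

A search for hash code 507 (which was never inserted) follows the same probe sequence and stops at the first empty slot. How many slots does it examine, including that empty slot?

Insert 585: h=0, slot 0 empty → index 0.
Insert 327: h=2, slot 2 empty → index 2.
Insert 962: h=2, slot 2 occupied → index 3.
Insert 982: h=2, slots 2,3 occupied → index 4.
Table: [585, ., 327, 962, 982]
Lookup 507: h=2, probe 2,3,4,0,1 → slot 1 empty, not found.

5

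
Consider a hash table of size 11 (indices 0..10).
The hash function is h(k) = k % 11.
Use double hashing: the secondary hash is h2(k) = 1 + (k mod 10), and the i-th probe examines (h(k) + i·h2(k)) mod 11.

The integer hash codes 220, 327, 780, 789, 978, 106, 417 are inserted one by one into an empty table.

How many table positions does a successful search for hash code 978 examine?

3

220: h=0 -> slot 0
327: h=8 -> slot 8
780: h=10 -> slot 10
789: h=8, h2=10, probe 8,7 -> slot 7
978: h=10, h2=9, probe 10,8,6 -> slot 6
106: h=7, h2=7, probe 7,3 -> slot 3
417: h=10, h2=8, probe 10,7,4 -> slot 4
Table: [220, ∅, ∅, 106, 417, ∅, 978, 789, 327, ∅, 780]
Lookup 978: h=10, h2=9, probe 10,8,6 → found at 6.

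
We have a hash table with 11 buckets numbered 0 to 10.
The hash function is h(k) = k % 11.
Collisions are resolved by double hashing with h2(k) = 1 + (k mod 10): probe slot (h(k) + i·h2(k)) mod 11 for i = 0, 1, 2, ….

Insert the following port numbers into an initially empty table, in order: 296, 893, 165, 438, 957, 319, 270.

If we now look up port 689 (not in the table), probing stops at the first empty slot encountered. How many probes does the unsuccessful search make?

3

296 hashes to 10; slot 10 is free → place at 10.
893 hashes to 2; slot 2 is free → place at 2.
165 hashes to 0; slot 0 is free → place at 0.
438 hashes to 9; slot 9 is free → place at 9.
957 hashes to 0, h2=8; 0 taken → place at 8.
319 hashes to 0, h2=10; 0,10,9,8 taken → place at 7.
270 hashes to 6; slot 6 is free → place at 6.
Table: [165, -, 893, -, -, -, 270, 319, 957, 438, 296]
Lookup 689: h=7, h2=10, probe 7,6,5 → slot 5 empty, not found.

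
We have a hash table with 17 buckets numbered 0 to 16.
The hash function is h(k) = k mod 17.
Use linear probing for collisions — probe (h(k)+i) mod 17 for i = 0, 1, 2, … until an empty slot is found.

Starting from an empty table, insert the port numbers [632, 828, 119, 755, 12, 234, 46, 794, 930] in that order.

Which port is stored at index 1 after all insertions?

632: h=3 → slot 3
828: h=12 → slot 12
119: h=0 → slot 0
755: h=7 → slot 7
12: h=12, probe 12,13 → slot 13
234: h=13, probe 13,14 → slot 14
46: h=12, probe 12,13,14,15 → slot 15
794: h=12, probe 12,13,14,15,16 → slot 16
930: h=12, probe 12,13,14,15,16,0,1 → slot 1
Table: [119, 930, ∅, 632, ∅, ∅, ∅, 755, ∅, ∅, ∅, ∅, 828, 12, 234, 46, 794]

930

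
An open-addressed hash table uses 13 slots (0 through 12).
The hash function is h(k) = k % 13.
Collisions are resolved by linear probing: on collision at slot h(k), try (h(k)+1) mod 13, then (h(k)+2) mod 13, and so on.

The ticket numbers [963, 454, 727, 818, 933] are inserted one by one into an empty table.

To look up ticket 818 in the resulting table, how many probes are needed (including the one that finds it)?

4

Insert 963: h=1, slot 1 empty => index 1.
Insert 454: h=12, slot 12 empty => index 12.
Insert 727: h=12, slot 12 occupied => index 0.
Insert 818: h=12, slots 12,0,1 occupied => index 2.
Insert 933: h=10, slot 10 empty => index 10.
Table: [727, 963, 818, -, -, -, -, -, -, -, 933, -, 454]
Lookup 818: h=12, probe 12,0,1,2 → found at 2.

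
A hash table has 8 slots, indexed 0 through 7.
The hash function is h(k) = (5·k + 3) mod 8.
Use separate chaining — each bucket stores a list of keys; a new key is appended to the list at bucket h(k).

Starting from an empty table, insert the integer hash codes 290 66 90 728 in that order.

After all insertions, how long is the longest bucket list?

3

290 → bucket 5
66 → bucket 5 (collision)
90 → bucket 5 (collision)
728 → bucket 3
Final buckets:
0: -
1: -
2: -
3: 728
4: -
5: 290 -> 66 -> 90
6: -
7: -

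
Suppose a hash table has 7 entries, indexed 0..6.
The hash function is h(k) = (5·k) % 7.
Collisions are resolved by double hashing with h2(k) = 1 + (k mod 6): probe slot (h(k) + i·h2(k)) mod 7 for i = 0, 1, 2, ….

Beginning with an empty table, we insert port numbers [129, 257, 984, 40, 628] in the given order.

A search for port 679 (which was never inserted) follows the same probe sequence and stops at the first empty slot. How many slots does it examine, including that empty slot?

Insert 129: h=1, slot 1 empty -> index 1.
Insert 257: h=4, slot 4 empty -> index 4.
Insert 984: h=6, slot 6 empty -> index 6.
Insert 40: h=4, h2=5, slot 4 occupied -> index 2.
Insert 628: h=4, h2=5, slots 4,2 occupied -> index 0.
Table: [628, 129, 40, ., 257, ., 984]
Lookup 679: h=0, h2=2, probe 0,2,4,6,1,3 → slot 3 empty, not found.

6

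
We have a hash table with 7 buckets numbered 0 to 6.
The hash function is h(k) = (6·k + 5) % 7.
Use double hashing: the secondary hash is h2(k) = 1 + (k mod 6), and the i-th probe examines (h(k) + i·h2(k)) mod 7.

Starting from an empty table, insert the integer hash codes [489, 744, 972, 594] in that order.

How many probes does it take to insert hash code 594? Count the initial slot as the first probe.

3

489: h=6 → slot 6
744: h=3 → slot 3
972: h=6, h2=1, probe 6,0 → slot 0
594: h=6, h2=1, probe 6,0,1 → slot 1
Table: [972, 594, ∅, 744, ∅, ∅, 489]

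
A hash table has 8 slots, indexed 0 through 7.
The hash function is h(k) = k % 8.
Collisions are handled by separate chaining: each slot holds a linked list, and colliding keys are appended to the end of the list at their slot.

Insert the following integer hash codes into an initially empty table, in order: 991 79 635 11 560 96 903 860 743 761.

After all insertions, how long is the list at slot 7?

991 → bucket 7
79 → bucket 7 (collision)
635 → bucket 3
11 → bucket 3 (collision)
560 → bucket 0
96 → bucket 0 (collision)
903 → bucket 7 (collision)
860 → bucket 4
743 → bucket 7 (collision)
761 → bucket 1
Final buckets:
0: 560 -> 96
1: 761
2: -
3: 635 -> 11
4: 860
5: -
6: -
7: 991 -> 79 -> 903 -> 743

4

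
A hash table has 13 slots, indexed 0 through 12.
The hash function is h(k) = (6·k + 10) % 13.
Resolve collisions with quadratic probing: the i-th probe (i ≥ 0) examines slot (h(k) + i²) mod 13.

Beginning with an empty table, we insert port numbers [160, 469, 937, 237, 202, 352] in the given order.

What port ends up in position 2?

237

Insert 160: h=8, slot 8 empty → index 8.
Insert 469: h=3, slot 3 empty → index 3.
Insert 937: h=3, slot 3 occupied → index 4.
Insert 237: h=2, slot 2 empty → index 2.
Insert 202: h=0, slot 0 empty → index 0.
Insert 352: h=3, slots 3,4 occupied → index 7.
Table: [202, —, 237, 469, 937, —, —, 352, 160, —, —, —, —]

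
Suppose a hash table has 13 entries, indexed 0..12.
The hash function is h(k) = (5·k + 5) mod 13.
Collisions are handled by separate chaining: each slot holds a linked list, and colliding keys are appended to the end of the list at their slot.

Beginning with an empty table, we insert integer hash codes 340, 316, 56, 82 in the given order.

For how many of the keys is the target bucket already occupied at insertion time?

Insert 340: h=2, bucket 2 empty → new chain.
Insert 316: h=12, bucket 12 empty → new chain.
Insert 56: h=12, bucket 12 nonempty → append to chain.
Insert 82: h=12, bucket 12 nonempty → append to chain.
Final buckets:
0: _
1: _
2: 340
3: _
4: _
5: _
6: _
7: _
8: _
9: _
10: _
11: _
12: 316 -> 56 -> 82

2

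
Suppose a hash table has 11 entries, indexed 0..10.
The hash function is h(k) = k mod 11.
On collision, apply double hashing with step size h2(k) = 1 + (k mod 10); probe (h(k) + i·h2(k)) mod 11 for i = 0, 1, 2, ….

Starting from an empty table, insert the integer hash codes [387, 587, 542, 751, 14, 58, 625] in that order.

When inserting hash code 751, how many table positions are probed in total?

2

387: h=2 -> slot 2
587: h=4 -> slot 4
542: h=3 -> slot 3
751: h=3, h2=2, probe 3,5 -> slot 5
14: h=3, h2=5, probe 3,8 -> slot 8
58: h=3, h2=9, probe 3,1 -> slot 1
625: h=9 -> slot 9
Table: [—, 58, 387, 542, 587, 751, —, —, 14, 625, —]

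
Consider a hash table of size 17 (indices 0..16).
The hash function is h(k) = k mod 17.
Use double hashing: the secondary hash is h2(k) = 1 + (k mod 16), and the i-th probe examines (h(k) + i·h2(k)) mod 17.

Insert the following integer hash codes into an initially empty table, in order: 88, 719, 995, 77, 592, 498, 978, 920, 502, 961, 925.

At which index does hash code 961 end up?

88: h=3 → slot 3
719: h=5 → slot 5
995: h=9 → slot 9
77: h=9, h2=14, probe 9,6 → slot 6
592: h=14 → slot 14
498: h=5, h2=3, probe 5,8 → slot 8
978: h=9, h2=3, probe 9,12 → slot 12
920: h=2 → slot 2
502: h=9, h2=7, probe 9,16 → slot 16
961: h=9, h2=2, probe 9,11 → slot 11
925: h=7 → slot 7
Table: [., ., 920, 88, ., 719, 77, 925, 498, 995, ., 961, 978, ., 592, ., 502]

11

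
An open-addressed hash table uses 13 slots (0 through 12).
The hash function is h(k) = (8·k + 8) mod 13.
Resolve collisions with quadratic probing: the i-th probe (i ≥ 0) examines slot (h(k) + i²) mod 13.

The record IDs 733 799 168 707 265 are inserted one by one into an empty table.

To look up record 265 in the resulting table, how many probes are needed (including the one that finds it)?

4

733: h=9 -> slot 9
799: h=4 -> slot 4
168: h=0 -> slot 0
707: h=9, probe 9,10 -> slot 10
265: h=9, probe 9,10,0,5 -> slot 5
Table: [168, —, —, —, 799, 265, —, —, —, 733, 707, —, —]
Lookup 265: h=9, probe 9,10,0,5 → found at 5.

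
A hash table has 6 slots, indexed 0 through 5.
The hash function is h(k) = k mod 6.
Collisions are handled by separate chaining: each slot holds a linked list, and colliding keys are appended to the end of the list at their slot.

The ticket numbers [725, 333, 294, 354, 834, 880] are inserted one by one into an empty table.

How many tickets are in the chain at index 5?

1

Insert 725: h=5, bucket 5 empty → new chain.
Insert 333: h=3, bucket 3 empty → new chain.
Insert 294: h=0, bucket 0 empty → new chain.
Insert 354: h=0, bucket 0 nonempty → append to chain.
Insert 834: h=0, bucket 0 nonempty → append to chain.
Insert 880: h=4, bucket 4 empty → new chain.
Final buckets:
0: 294 -> 354 -> 834
1: .
2: .
3: 333
4: 880
5: 725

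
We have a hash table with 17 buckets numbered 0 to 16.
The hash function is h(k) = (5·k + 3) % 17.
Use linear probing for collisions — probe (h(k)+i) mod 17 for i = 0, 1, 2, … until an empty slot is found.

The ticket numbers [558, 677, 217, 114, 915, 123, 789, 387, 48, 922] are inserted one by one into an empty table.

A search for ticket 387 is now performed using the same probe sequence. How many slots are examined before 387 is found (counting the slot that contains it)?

2

558 hashes to 5; slot 5 is free -> place at 5.
677 hashes to 5; 5 taken -> place at 6.
217 hashes to 0; slot 0 is free -> place at 0.
114 hashes to 12; slot 12 is free -> place at 12.
915 hashes to 5; 5,6 taken -> place at 7.
123 hashes to 6; 6,7 taken -> place at 8.
789 hashes to 4; slot 4 is free -> place at 4.
387 hashes to 0; 0 taken -> place at 1.
48 hashes to 5; 5,6,7,8 taken -> place at 9.
922 hashes to 6; 6,7,8,9 taken -> place at 10.
Table: [217, 387, _, _, 789, 558, 677, 915, 123, 48, 922, _, 114, _, _, _, _]
Lookup 387: h=0, probe 0,1 → found at 1.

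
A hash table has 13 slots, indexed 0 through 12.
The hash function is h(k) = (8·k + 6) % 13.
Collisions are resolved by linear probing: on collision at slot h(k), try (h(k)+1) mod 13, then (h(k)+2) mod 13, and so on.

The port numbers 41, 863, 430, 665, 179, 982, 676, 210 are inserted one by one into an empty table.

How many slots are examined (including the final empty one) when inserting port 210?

4

41: h=9 → slot 9
863: h=7 → slot 7
430: h=1 → slot 1
665: h=9, probe 9,10 → slot 10
179: h=8 → slot 8
982: h=10, probe 10,11 → slot 11
676: h=6 → slot 6
210: h=9, probe 9,10,11,12 → slot 12
Table: [_, 430, _, _, _, _, 676, 863, 179, 41, 665, 982, 210]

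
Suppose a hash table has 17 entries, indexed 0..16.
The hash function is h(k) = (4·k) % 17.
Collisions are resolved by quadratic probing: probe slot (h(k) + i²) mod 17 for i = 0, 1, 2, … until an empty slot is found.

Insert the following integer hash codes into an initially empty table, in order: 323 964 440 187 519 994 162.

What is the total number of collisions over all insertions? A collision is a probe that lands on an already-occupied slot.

2

323: h=0 -> slot 0
964: h=14 -> slot 14
440: h=9 -> slot 9
187: h=0, probe 0,1 -> slot 1
519: h=2 -> slot 2
994: h=15 -> slot 15
162: h=2, probe 2,3 -> slot 3
Table: [323, 187, 519, 162, ∅, ∅, ∅, ∅, ∅, 440, ∅, ∅, ∅, ∅, 964, 994, ∅]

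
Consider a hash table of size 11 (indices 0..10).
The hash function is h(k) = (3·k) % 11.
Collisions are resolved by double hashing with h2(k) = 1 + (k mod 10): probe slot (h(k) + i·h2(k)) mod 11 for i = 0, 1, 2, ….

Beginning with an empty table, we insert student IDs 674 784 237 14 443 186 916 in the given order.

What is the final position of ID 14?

8

674 hashes to 9; slot 9 is free => place at 9.
784 hashes to 9, h2=5; 9 taken => place at 3.
237 hashes to 7; slot 7 is free => place at 7.
14 hashes to 9, h2=5; 9,3 taken => place at 8.
443 hashes to 9, h2=4; 9 taken => place at 2.
186 hashes to 8, h2=7; 8 taken => place at 4.
916 hashes to 9, h2=7; 9 taken => place at 5.
Table: [-, -, 443, 784, 186, 916, -, 237, 14, 674, -]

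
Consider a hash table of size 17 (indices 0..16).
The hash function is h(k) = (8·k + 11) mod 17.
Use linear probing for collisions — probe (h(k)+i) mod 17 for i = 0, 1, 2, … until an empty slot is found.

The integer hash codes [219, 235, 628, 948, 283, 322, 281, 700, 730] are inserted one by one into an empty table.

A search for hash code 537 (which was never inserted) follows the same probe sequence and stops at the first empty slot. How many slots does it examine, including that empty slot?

2

Insert 219: h=12, slot 12 empty -> index 12.
Insert 235: h=4, slot 4 empty -> index 4.
Insert 628: h=3, slot 3 empty -> index 3.
Insert 948: h=13, slot 13 empty -> index 13.
Insert 283: h=14, slot 14 empty -> index 14.
Insert 322: h=3, slots 3,4 occupied -> index 5.
Insert 281: h=15, slot 15 empty -> index 15.
Insert 700: h=1, slot 1 empty -> index 1.
Insert 730: h=3, slots 3,4,5 occupied -> index 6.
Table: [., 700, ., 628, 235, 322, 730, ., ., ., ., ., 219, 948, 283, 281, .]
Lookup 537: h=6, probe 6,7 → slot 7 empty, not found.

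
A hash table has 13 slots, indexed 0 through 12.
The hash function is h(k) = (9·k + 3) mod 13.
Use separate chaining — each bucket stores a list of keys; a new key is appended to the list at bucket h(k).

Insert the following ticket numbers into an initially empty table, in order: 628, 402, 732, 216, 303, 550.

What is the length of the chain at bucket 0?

Insert 628: h=0, bucket 0 empty → new chain.
Insert 402: h=7, bucket 7 empty → new chain.
Insert 732: h=0, bucket 0 nonempty → append to chain.
Insert 216: h=10, bucket 10 empty → new chain.
Insert 303: h=0, bucket 0 nonempty → append to chain.
Insert 550: h=0, bucket 0 nonempty → append to chain.
Final buckets:
0: 628 -> 732 -> 303 -> 550
1: _
2: _
3: _
4: _
5: _
6: _
7: 402
8: _
9: _
10: 216
11: _
12: _

4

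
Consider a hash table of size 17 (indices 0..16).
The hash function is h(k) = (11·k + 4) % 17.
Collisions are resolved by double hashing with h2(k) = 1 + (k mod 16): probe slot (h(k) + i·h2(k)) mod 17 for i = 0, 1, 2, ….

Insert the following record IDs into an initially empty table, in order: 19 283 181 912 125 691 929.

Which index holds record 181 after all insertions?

12

Insert 19: h=9, slot 9 empty → index 9.
Insert 283: h=6, slot 6 empty → index 6.
Insert 181: h=6, h2=6, slot 6 occupied → index 12.
Insert 912: h=6, h2=1, slot 6 occupied → index 7.
Insert 125: h=2, slot 2 empty → index 2.
Insert 691: h=6, h2=4, slot 6 occupied → index 10.
Insert 929: h=6, h2=2, slot 6 occupied → index 8.
Table: [∅, ∅, 125, ∅, ∅, ∅, 283, 912, 929, 19, 691, ∅, 181, ∅, ∅, ∅, ∅]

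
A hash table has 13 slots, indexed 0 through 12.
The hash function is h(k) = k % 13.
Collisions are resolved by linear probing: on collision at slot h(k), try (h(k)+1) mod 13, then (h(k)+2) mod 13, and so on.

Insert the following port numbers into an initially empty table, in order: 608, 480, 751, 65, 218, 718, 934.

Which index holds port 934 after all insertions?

608: h=10 → slot 10
480: h=12 → slot 12
751: h=10, probe 10,11 → slot 11
65: h=0 → slot 0
218: h=10, probe 10,11,12,0,1 → slot 1
718: h=3 → slot 3
934: h=11, probe 11,12,0,1,2 → slot 2
Table: [65, 218, 934, 718, -, -, -, -, -, -, 608, 751, 480]

2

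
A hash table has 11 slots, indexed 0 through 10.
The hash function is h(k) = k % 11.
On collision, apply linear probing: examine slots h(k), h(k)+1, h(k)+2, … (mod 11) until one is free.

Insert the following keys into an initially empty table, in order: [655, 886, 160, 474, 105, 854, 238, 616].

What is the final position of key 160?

8

655 hashes to 6; slot 6 is free → place at 6.
886 hashes to 6; 6 taken → place at 7.
160 hashes to 6; 6,7 taken → place at 8.
474 hashes to 1; slot 1 is free → place at 1.
105 hashes to 6; 6,7,8 taken → place at 9.
854 hashes to 7; 7,8,9 taken → place at 10.
238 hashes to 7; 7,8,9,10 taken → place at 0.
616 hashes to 0; 0,1 taken → place at 2.
Table: [238, 474, 616, ., ., ., 655, 886, 160, 105, 854]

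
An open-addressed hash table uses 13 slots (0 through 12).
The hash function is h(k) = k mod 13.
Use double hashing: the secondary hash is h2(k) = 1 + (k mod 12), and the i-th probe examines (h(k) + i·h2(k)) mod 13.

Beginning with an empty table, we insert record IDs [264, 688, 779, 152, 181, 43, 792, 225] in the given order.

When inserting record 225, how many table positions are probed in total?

Insert 264: h=4, slot 4 empty => index 4.
Insert 688: h=12, slot 12 empty => index 12.
Insert 779: h=12, h2=12, slot 12 occupied => index 11.
Insert 152: h=9, slot 9 empty => index 9.
Insert 181: h=12, h2=2, slot 12 occupied => index 1.
Insert 43: h=4, h2=8, slots 4,12 occupied => index 7.
Insert 792: h=12, h2=1, slot 12 occupied => index 0.
Insert 225: h=4, h2=10, slots 4,1,11 occupied => index 8.
Table: [792, 181, —, —, 264, —, —, 43, 225, 152, —, 779, 688]

4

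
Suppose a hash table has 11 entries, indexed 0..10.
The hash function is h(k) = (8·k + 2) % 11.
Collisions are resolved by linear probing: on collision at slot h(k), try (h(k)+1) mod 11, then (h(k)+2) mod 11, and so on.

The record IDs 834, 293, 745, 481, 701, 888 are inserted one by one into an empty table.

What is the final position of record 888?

Insert 834: h=8, slot 8 empty => index 8.
Insert 293: h=3, slot 3 empty => index 3.
Insert 745: h=0, slot 0 empty => index 0.
Insert 481: h=0, slot 0 occupied => index 1.
Insert 701: h=0, slots 0,1 occupied => index 2.
Insert 888: h=0, slots 0,1,2,3 occupied => index 4.
Table: [745, 481, 701, 293, 888, _, _, _, 834, _, _]

4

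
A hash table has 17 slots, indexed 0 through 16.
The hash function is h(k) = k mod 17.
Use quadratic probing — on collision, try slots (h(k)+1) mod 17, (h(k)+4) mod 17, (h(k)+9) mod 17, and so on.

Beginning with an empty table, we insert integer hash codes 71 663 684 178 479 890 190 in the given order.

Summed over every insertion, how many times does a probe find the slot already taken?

Insert 71: h=3, slot 3 empty => index 3.
Insert 663: h=0, slot 0 empty => index 0.
Insert 684: h=4, slot 4 empty => index 4.
Insert 178: h=8, slot 8 empty => index 8.
Insert 479: h=3, slots 3,4 occupied => index 7.
Insert 890: h=6, slot 6 empty => index 6.
Insert 190: h=3, slots 3,4,7 occupied => index 12.
Table: [663, _, _, 71, 684, _, 890, 479, 178, _, _, _, 190, _, _, _, _]

5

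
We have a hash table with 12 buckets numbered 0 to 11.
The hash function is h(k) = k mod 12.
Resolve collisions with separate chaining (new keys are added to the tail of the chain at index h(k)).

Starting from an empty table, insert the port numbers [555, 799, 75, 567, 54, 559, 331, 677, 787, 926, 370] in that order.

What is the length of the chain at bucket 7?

555 → bucket 3
799 → bucket 7
75 → bucket 3 (collision)
567 → bucket 3 (collision)
54 → bucket 6
559 → bucket 7 (collision)
331 → bucket 7 (collision)
677 → bucket 5
787 → bucket 7 (collision)
926 → bucket 2
370 → bucket 10
Final buckets:
0: -
1: -
2: 926
3: 555 -> 75 -> 567
4: -
5: 677
6: 54
7: 799 -> 559 -> 331 -> 787
8: -
9: -
10: 370
11: -

4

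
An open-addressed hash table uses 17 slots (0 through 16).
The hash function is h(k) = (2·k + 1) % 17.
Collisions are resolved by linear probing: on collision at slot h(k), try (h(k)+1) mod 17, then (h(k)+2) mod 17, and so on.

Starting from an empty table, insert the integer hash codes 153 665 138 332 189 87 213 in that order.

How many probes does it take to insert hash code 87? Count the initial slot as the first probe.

4

153: h=1 => slot 1
665: h=5 => slot 5
138: h=5, probe 5,6 => slot 6
332: h=2 => slot 2
189: h=5, probe 5,6,7 => slot 7
87: h=5, probe 5,6,7,8 => slot 8
213: h=2, probe 2,3 => slot 3
Table: [∅, 153, 332, 213, ∅, 665, 138, 189, 87, ∅, ∅, ∅, ∅, ∅, ∅, ∅, ∅]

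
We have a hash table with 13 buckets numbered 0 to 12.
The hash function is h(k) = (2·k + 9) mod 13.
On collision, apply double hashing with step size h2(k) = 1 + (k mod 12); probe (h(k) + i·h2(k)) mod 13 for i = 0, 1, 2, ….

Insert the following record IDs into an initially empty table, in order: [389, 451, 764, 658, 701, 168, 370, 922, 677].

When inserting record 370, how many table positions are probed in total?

2

389: h=7 => slot 7
451: h=1 => slot 1
764: h=3 => slot 3
658: h=12 => slot 12
701: h=7, h2=6, probe 7,0 => slot 0
168: h=7, h2=1, probe 7,8 => slot 8
370: h=8, h2=11, probe 8,6 => slot 6
922: h=7, h2=11, probe 7,5 => slot 5
677: h=11 => slot 11
Table: [701, 451, ., 764, ., 922, 370, 389, 168, ., ., 677, 658]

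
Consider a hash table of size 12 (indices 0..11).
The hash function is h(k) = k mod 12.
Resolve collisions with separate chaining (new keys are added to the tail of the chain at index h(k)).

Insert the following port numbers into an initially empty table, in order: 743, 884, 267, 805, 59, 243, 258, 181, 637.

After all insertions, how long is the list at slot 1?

743 -> bucket 11
884 -> bucket 8
267 -> bucket 3
805 -> bucket 1
59 -> bucket 11 (collision)
243 -> bucket 3 (collision)
258 -> bucket 6
181 -> bucket 1 (collision)
637 -> bucket 1 (collision)
Final buckets:
0: —
1: 805 -> 181 -> 637
2: —
3: 267 -> 243
4: —
5: —
6: 258
7: —
8: 884
9: —
10: —
11: 743 -> 59

3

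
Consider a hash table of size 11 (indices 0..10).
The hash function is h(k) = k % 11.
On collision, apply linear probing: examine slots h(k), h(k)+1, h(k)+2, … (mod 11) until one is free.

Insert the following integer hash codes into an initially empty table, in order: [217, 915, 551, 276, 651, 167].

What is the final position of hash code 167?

5

217: h=8 => slot 8
915: h=2 => slot 2
551: h=1 => slot 1
276: h=1, probe 1,2,3 => slot 3
651: h=2, probe 2,3,4 => slot 4
167: h=2, probe 2,3,4,5 => slot 5
Table: [—, 551, 915, 276, 651, 167, —, —, 217, —, —]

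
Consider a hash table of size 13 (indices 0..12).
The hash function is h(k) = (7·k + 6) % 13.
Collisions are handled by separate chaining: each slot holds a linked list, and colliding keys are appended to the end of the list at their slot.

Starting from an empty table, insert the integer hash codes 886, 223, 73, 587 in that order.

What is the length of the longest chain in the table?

Insert 886: h=7, bucket 7 empty → new chain.
Insert 223: h=7, bucket 7 nonempty → append to chain.
Insert 73: h=10, bucket 10 empty → new chain.
Insert 587: h=7, bucket 7 nonempty → append to chain.
Final buckets:
0: _
1: _
2: _
3: _
4: _
5: _
6: _
7: 886 -> 223 -> 587
8: _
9: _
10: 73
11: _
12: _

3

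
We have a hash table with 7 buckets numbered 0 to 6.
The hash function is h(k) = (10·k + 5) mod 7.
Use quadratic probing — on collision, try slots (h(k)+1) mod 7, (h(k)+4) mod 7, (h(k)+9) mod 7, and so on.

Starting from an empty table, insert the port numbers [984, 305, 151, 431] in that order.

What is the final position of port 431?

5

984 hashes to 3; slot 3 is free => place at 3.
305 hashes to 3; 3 taken => place at 4.
151 hashes to 3; 3,4 taken => place at 0.
431 hashes to 3; 3,4,0 taken => place at 5.
Table: [151, ∅, ∅, 984, 305, 431, ∅]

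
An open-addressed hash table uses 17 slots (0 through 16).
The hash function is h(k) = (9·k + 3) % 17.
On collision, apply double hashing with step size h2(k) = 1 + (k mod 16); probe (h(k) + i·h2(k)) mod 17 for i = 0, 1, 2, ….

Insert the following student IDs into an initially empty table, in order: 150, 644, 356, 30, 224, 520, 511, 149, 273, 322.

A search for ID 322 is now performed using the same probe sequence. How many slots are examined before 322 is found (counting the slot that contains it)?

3

150: h=10 -> slot 10
644: h=2 -> slot 2
356: h=11 -> slot 11
30: h=1 -> slot 1
224: h=13 -> slot 13
520: h=8 -> slot 8
511: h=12 -> slot 12
149: h=1, h2=6, probe 1,7 -> slot 7
273: h=12, h2=2, probe 12,14 -> slot 14
322: h=11, h2=3, probe 11,14,0 -> slot 0
Table: [322, 30, 644, _, _, _, _, 149, 520, _, 150, 356, 511, 224, 273, _, _]
Lookup 322: h=11, h2=3, probe 11,14,0 → found at 0.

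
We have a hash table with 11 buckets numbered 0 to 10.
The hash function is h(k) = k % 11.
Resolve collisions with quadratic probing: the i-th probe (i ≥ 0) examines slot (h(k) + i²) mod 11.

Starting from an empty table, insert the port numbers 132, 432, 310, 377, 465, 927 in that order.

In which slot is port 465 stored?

Insert 132: h=0, slot 0 empty → index 0.
Insert 432: h=3, slot 3 empty → index 3.
Insert 310: h=2, slot 2 empty → index 2.
Insert 377: h=3, slot 3 occupied → index 4.
Insert 465: h=3, slots 3,4 occupied → index 7.
Insert 927: h=3, slots 3,4,7 occupied → index 1.
Table: [132, 927, 310, 432, 377, _, _, 465, _, _, _]

7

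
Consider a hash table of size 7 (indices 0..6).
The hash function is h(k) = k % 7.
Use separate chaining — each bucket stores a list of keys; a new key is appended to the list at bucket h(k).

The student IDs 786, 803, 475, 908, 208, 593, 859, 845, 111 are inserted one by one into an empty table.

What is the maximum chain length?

786 -> bucket 2
803 -> bucket 5
475 -> bucket 6
908 -> bucket 5 (collision)
208 -> bucket 5 (collision)
593 -> bucket 5 (collision)
859 -> bucket 5 (collision)
845 -> bucket 5 (collision)
111 -> bucket 6 (collision)
Final buckets:
0: .
1: .
2: 786
3: .
4: .
5: 803 -> 908 -> 208 -> 593 -> 859 -> 845
6: 475 -> 111

6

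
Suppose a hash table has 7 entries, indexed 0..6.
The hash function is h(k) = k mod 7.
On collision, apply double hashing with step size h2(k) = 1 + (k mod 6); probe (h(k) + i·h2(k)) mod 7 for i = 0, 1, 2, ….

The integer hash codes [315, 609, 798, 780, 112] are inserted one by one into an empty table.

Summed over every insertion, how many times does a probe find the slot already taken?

315: h=0 → slot 0
609: h=0, h2=4, probe 0,4 → slot 4
798: h=0, h2=1, probe 0,1 → slot 1
780: h=3 → slot 3
112: h=0, h2=5, probe 0,5 → slot 5
Table: [315, 798, ∅, 780, 609, 112, ∅]

3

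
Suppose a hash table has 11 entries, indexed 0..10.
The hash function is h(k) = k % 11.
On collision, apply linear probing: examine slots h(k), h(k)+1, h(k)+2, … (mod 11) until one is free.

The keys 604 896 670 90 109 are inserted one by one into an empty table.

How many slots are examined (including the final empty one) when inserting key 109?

604 hashes to 10; slot 10 is free → place at 10.
896 hashes to 5; slot 5 is free → place at 5.
670 hashes to 10; 10 taken → place at 0.
90 hashes to 2; slot 2 is free → place at 2.
109 hashes to 10; 10,0 taken → place at 1.
Table: [670, 109, 90, ., ., 896, ., ., ., ., 604]

3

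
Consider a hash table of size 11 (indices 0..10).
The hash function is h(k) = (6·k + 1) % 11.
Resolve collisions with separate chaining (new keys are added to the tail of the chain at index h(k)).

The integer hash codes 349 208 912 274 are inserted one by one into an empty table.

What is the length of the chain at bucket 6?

Insert 349: h=5, bucket 5 empty -> new chain.
Insert 208: h=6, bucket 6 empty -> new chain.
Insert 912: h=6, bucket 6 nonempty -> append to chain.
Insert 274: h=6, bucket 6 nonempty -> append to chain.
Final buckets:
0: -
1: -
2: -
3: -
4: -
5: 349
6: 208 -> 912 -> 274
7: -
8: -
9: -
10: -

3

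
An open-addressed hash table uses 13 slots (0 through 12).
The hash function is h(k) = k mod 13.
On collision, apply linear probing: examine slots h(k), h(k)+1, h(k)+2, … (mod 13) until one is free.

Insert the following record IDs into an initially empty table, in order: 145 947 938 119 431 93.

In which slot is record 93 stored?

6

Insert 145: h=2, slot 2 empty → index 2.
Insert 947: h=11, slot 11 empty → index 11.
Insert 938: h=2, slot 2 occupied → index 3.
Insert 119: h=2, slots 2,3 occupied → index 4.
Insert 431: h=2, slots 2,3,4 occupied → index 5.
Insert 93: h=2, slots 2,3,4,5 occupied → index 6.
Table: [—, —, 145, 938, 119, 431, 93, —, —, —, —, 947, —]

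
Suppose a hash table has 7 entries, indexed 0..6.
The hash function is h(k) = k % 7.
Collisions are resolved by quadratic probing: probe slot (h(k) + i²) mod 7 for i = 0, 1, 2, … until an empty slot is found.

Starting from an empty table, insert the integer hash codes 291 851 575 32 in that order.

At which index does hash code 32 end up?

291 hashes to 4; slot 4 is free => place at 4.
851 hashes to 4; 4 taken => place at 5.
575 hashes to 1; slot 1 is free => place at 1.
32 hashes to 4; 4,5,1 taken => place at 6.
Table: [-, 575, -, -, 291, 851, 32]

6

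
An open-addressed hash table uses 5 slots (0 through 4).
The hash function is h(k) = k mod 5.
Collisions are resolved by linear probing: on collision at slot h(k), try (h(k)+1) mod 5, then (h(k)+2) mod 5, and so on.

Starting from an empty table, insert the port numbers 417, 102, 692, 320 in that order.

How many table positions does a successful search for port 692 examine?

3

417 hashes to 2; slot 2 is free => place at 2.
102 hashes to 2; 2 taken => place at 3.
692 hashes to 2; 2,3 taken => place at 4.
320 hashes to 0; slot 0 is free => place at 0.
Table: [320, -, 417, 102, 692]
Lookup 692: h=2, probe 2,3,4 → found at 4.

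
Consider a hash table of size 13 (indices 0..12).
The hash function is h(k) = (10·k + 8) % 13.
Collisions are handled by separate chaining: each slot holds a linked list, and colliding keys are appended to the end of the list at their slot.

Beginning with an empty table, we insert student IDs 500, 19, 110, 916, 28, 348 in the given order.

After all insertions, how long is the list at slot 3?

4

500 → bucket 3
19 → bucket 3 (collision)
110 → bucket 3 (collision)
916 → bucket 3 (collision)
28 → bucket 2
348 → bucket 4
Final buckets:
0: .
1: .
2: 28
3: 500 -> 19 -> 110 -> 916
4: 348
5: .
6: .
7: .
8: .
9: .
10: .
11: .
12: .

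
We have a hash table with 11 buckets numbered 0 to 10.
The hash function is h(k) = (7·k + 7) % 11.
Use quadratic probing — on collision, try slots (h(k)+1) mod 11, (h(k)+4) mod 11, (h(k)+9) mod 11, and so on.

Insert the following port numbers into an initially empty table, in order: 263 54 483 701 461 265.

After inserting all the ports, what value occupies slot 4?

Insert 263: h=0, slot 0 empty -> index 0.
Insert 54: h=0, slot 0 occupied -> index 1.
Insert 483: h=0, slots 0,1 occupied -> index 4.
Insert 701: h=8, slot 8 empty -> index 8.
Insert 461: h=0, slots 0,1,4 occupied -> index 9.
Insert 265: h=3, slot 3 empty -> index 3.
Table: [263, 54, _, 265, 483, _, _, _, 701, 461, _]

483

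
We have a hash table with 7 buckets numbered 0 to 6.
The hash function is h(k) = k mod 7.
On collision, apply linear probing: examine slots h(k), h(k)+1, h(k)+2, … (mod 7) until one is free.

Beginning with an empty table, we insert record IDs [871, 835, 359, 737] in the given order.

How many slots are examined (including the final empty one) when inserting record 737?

4

Insert 871: h=3, slot 3 empty → index 3.
Insert 835: h=2, slot 2 empty → index 2.
Insert 359: h=2, slots 2,3 occupied → index 4.
Insert 737: h=2, slots 2,3,4 occupied → index 5.
Table: [—, —, 835, 871, 359, 737, —]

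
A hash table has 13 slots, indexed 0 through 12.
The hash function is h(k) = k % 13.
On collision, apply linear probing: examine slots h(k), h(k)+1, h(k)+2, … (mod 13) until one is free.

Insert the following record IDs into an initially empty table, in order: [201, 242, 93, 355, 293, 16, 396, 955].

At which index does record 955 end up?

10

201: h=6 => slot 6
242: h=8 => slot 8
93: h=2 => slot 2
355: h=4 => slot 4
293: h=7 => slot 7
16: h=3 => slot 3
396: h=6, probe 6,7,8,9 => slot 9
955: h=6, probe 6,7,8,9,10 => slot 10
Table: [∅, ∅, 93, 16, 355, ∅, 201, 293, 242, 396, 955, ∅, ∅]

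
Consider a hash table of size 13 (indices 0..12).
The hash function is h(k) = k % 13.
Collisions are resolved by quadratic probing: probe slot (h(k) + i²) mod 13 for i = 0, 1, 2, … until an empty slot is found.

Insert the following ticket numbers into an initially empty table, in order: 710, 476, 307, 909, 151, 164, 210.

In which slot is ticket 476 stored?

Insert 710: h=8, slot 8 empty -> index 8.
Insert 476: h=8, slot 8 occupied -> index 9.
Insert 307: h=8, slots 8,9 occupied -> index 12.
Insert 909: h=12, slot 12 occupied -> index 0.
Insert 151: h=8, slots 8,9,12 occupied -> index 4.
Insert 164: h=8, slots 8,9,12,4 occupied -> index 11.
Insert 210: h=2, slot 2 empty -> index 2.
Table: [909, ∅, 210, ∅, 151, ∅, ∅, ∅, 710, 476, ∅, 164, 307]

9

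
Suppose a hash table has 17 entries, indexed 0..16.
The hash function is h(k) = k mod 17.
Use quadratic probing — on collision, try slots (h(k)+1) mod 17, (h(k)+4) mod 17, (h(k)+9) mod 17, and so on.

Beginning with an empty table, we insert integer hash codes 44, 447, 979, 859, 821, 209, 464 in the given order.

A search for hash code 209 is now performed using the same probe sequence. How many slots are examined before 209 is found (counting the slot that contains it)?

4

44: h=10 -> slot 10
447: h=5 -> slot 5
979: h=10, probe 10,11 -> slot 11
859: h=9 -> slot 9
821: h=5, probe 5,6 -> slot 6
209: h=5, probe 5,6,9,14 -> slot 14
464: h=5, probe 5,6,9,14,4 -> slot 4
Table: [., ., ., ., 464, 447, 821, ., ., 859, 44, 979, ., ., 209, ., .]
Lookup 209: h=5, probe 5,6,9,14 → found at 14.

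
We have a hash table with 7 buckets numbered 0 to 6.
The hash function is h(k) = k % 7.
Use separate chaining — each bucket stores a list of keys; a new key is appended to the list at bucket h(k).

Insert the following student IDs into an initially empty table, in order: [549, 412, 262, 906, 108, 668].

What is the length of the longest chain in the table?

5

549 -> bucket 3
412 -> bucket 6
262 -> bucket 3 (collision)
906 -> bucket 3 (collision)
108 -> bucket 3 (collision)
668 -> bucket 3 (collision)
Final buckets:
0: ∅
1: ∅
2: ∅
3: 549 -> 262 -> 906 -> 108 -> 668
4: ∅
5: ∅
6: 412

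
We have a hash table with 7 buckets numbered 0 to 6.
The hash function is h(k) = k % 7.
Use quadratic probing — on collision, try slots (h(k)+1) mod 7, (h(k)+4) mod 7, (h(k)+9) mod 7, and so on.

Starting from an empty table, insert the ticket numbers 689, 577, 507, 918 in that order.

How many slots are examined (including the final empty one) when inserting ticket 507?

3

Insert 689: h=3, slot 3 empty → index 3.
Insert 577: h=3, slot 3 occupied → index 4.
Insert 507: h=3, slots 3,4 occupied → index 0.
Insert 918: h=1, slot 1 empty → index 1.
Table: [507, 918, —, 689, 577, —, —]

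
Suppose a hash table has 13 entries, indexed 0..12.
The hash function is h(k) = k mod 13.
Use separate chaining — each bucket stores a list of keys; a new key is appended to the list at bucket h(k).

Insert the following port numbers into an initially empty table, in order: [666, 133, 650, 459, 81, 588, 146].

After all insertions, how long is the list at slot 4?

1

Insert 666: h=3, bucket 3 empty -> new chain.
Insert 133: h=3, bucket 3 nonempty -> append to chain.
Insert 650: h=0, bucket 0 empty -> new chain.
Insert 459: h=4, bucket 4 empty -> new chain.
Insert 81: h=3, bucket 3 nonempty -> append to chain.
Insert 588: h=3, bucket 3 nonempty -> append to chain.
Insert 146: h=3, bucket 3 nonempty -> append to chain.
Final buckets:
0: 650
1: .
2: .
3: 666 -> 133 -> 81 -> 588 -> 146
4: 459
5: .
6: .
7: .
8: .
9: .
10: .
11: .
12: .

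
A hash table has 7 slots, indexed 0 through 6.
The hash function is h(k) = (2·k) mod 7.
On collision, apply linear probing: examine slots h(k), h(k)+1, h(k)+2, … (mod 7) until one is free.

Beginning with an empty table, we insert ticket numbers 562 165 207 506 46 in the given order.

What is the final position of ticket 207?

2

562 hashes to 4; slot 4 is free -> place at 4.
165 hashes to 1; slot 1 is free -> place at 1.
207 hashes to 1; 1 taken -> place at 2.
506 hashes to 4; 4 taken -> place at 5.
46 hashes to 1; 1,2 taken -> place at 3.
Table: [-, 165, 207, 46, 562, 506, -]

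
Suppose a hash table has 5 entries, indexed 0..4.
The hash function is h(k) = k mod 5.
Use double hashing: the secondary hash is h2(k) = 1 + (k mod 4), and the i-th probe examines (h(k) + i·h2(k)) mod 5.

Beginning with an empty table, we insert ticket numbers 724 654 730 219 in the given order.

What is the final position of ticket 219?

3

724 hashes to 4; slot 4 is free => place at 4.
654 hashes to 4, h2=3; 4 taken => place at 2.
730 hashes to 0; slot 0 is free => place at 0.
219 hashes to 4, h2=4; 4 taken => place at 3.
Table: [730, -, 654, 219, 724]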